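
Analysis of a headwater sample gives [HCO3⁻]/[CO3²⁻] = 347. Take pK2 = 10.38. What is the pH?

pH = 7.84

From K2 = [H⁺][CO3²⁻]/[HCO3⁻]:  pH = pK2 − log₁₀([HCO3⁻]/[CO3²⁻])
log₁₀(347) = +2.540
pH = 10.38 − (+2.540) = 7.84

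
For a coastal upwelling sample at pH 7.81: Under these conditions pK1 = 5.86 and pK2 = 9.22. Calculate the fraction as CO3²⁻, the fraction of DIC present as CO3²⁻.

α₂ = 0.0370

α₂ = 1 / (1 + [H⁺]/K2 + [H⁺]²/(K1K2)) = 1 / (1 + 10^+1.41 + 10^-0.54)
   = 1 / (1 + 25.704 + 0.28840) = 1/26.992 = 0.03705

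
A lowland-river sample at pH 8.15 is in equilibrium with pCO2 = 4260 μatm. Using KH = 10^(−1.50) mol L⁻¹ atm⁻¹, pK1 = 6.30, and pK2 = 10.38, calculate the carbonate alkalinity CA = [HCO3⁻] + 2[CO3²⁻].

CA = 9.65 mmol/L

[CO2*] = KH · pCO2 = 10^(−1.50) × 4260×10^-6 = 1.347×10^-4 mol/L
α₀ = 1/(1 + K1/[H⁺] + K1K2/[H⁺]²) = 1/(1 + 10^+1.85 + 10^-0.38) = 0.01385
DIC = [CO2*]/α₀ = 1.347×10^-4 / 0.01385 = 9.728 mmol/L
CA = (α₁ + 2α₂)·DIC = (0.9804 + 2×0.005773) × 9.728 = 9.65 mmol/L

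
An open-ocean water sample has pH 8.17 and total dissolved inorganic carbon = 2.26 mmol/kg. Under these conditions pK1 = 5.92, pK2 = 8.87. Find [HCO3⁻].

α₁ = 1 / (1 + [H⁺]/K1 + K2/[H⁺]) = 1 / (1 + 10^-2.25 + 10^-0.70)
   = 1 / (1 + 0.0056234 + 0.19953) = 1/1.2051 = 0.8298
[HCO3⁻] = α₁ × DIC = 0.8298 × 2.26 = 1.88 mmol/kg

[HCO3⁻] = 1.88 mmol/kg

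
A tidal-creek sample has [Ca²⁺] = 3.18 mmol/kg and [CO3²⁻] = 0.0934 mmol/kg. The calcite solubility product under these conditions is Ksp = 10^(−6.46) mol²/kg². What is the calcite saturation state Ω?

Ω = 0.857

Ksp = 10^(−6.46) = 3.467×10^-7
Ω = [Ca²⁺][CO3²⁻]/Ksp = (3.18×10^-3)(0.0934×10^-3) / 3.467×10^-7 = 0.857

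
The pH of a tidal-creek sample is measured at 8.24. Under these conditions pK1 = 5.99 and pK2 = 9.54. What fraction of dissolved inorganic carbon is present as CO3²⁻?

α₂ = 1 / (1 + [H⁺]/K2 + [H⁺]²/(K1K2)) = 1 / (1 + 10^+1.30 + 10^-0.95)
   = 1 / (1 + 19.953 + 0.11220) = 1/21.065 = 0.04747

α₂ = 0.0475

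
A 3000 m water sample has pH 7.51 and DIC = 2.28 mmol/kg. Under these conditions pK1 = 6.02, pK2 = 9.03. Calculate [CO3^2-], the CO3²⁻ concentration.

[CO3²⁻] = 0.0648 mmol/kg

α₂ = 1 / (1 + [H⁺]/K2 + [H⁺]²/(K1K2)) = 1 / (1 + 10^+1.52 + 10^+0.03)
   = 1 / (1 + 33.113 + 1.0715) = 1/35.185 = 0.02842
[CO3²⁻] = α₂ × DIC = 0.02842 × 2.28 = 0.0648 mmol/kg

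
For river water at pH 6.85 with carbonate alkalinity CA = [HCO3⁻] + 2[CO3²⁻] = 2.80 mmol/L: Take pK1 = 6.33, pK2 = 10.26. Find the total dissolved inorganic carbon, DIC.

CA = [HCO3⁻] + 2[CO3²⁻] = (α₁ + 2α₂)·DIC
At pH 6.85: [H⁺]/K1 = 10^-0.52 = 0.30200, K2/[H⁺] = 10^-3.41 = 0.00038905
α₁ = 1/(1 + 0.30200 + 0.00038905) = 1/1.3024 = 0.7678; α₂ = α₁·K2/[H⁺] = 0.0002987
α₁ + 2α₂ = 0.7684
DIC = CA / (α₁ + 2α₂) = 2.80 / 0.7684 = 3.64 mmol/L

DIC = 3.64 mmol/L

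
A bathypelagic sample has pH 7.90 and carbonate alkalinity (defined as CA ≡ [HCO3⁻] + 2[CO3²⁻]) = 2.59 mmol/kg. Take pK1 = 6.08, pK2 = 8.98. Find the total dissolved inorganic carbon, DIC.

DIC = 2.44 mmol/kg

CA = [HCO3⁻] + 2[CO3²⁻] = (α₁ + 2α₂)·DIC
At pH 7.90: [H⁺]/K1 = 10^-1.82 = 0.015136, K2/[H⁺] = 10^-1.08 = 0.083176
α₁ = 1/(1 + 0.015136 + 0.083176) = 1/1.0983 = 0.9105; α₂ = α₁·K2/[H⁺] = 0.07573
α₁ + 2α₂ = 1.0620
DIC = CA / (α₁ + 2α₂) = 2.59 / 1.0620 = 2.44 mmol/kg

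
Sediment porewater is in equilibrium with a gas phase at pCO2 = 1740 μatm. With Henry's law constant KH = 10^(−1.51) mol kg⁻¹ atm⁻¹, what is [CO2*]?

KH = 10^(−1.51) = 3.090×10^-2 mol kg⁻¹ atm⁻¹
[CO2*] = KH · pCO2 = 3.090×10^-2 × 1740×10^-6 atm = 5.38×10^-5 mol/kg

[CO2*] = 53.8 μmol/kg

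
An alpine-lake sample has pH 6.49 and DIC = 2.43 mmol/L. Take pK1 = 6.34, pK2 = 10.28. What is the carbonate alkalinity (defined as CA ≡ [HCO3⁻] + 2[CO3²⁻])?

CA = 1.42 mmol/L

CA = [HCO3⁻] + 2[CO3²⁻] = (α₁ + 2α₂)·DIC
At pH 6.49: [H⁺]/K1 = 10^-0.15 = 0.70795, K2/[H⁺] = 10^-3.79 = 0.00016218
α₁ = 1/(1 + 0.70795 + 0.00016218) = 1/1.7081 = 0.5854; α₂ = α₁·K2/[H⁺] = 9.495×10^-5
α₁ + 2α₂ = 0.5856
CA = 0.5856 × 2.43 = 1.42 mmol/L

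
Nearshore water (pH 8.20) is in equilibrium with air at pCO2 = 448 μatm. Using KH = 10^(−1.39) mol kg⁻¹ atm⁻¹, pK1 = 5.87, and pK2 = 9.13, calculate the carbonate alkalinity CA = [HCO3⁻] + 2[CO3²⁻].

[CO2*] = KH · pCO2 = 10^(−1.39) × 448×10^-6 = 1.825×10^-5 mol/kg
α₀ = 1/(1 + K1/[H⁺] + K1K2/[H⁺]²) = 1/(1 + 10^+2.33 + 10^+1.40) = 0.004168
DIC = [CO2*]/α₀ = 1.825×10^-5 / 0.004168 = 4.379 mmol/kg
CA = (α₁ + 2α₂)·DIC = (0.8911 + 2×0.1047) × 4.379 = 4.82 mmol/kg

CA = 4.82 mmol/kg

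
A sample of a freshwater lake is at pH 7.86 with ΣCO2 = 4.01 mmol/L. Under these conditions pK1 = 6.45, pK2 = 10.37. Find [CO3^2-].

α₂ = 1 / (1 + [H⁺]/K2 + [H⁺]²/(K1K2)) = 1 / (1 + 10^+2.51 + 10^+1.10)
   = 1 / (1 + 323.59 + 12.589) = 1/337.18 = 0.002966
[CO3²⁻] = α₂ × DIC = 0.002966 × 4.01 = 0.0119 mmol/L = 11.9 μmol/L

[CO3²⁻] = 11.9 μmol/L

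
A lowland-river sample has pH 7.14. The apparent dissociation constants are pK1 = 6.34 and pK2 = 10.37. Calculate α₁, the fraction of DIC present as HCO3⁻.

α₁ = 1 / (1 + [H⁺]/K1 + K2/[H⁺]) = 1 / (1 + 10^-0.80 + 10^-3.23)
   = 1 / (1 + 0.15849 + 0.00058884) = 1/1.1591 = 0.8628

α₁ = 0.863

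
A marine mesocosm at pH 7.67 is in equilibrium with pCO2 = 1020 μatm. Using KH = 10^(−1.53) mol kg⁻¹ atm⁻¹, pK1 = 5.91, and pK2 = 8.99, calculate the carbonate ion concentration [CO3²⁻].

[CO2*] = KH · pCO2 = 10^(−1.53) × 1020×10^-6 = 3.010×10^-5 mol/kg
α₀ = 1/(1 + K1/[H⁺] + K1K2/[H⁺]²) = 1/(1 + 10^+1.76 + 10^+0.44) = 0.01631
DIC = [CO2*]/α₀ = 3.010×10^-5 / 0.01631 = 1.845 mmol/kg
[CO3²⁻] = α₂·DIC; α₂ = 0.04493, so [CO3²⁻] = 0.04493 × 1.845 = 0.0829 mmol/kg

[CO3²⁻] = 0.0829 mmol/kg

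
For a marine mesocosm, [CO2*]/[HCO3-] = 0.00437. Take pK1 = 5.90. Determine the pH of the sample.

From K1 = [H⁺][HCO3-]/[CO2*]:  pH = pK1 − log₁₀([CO2*]/[HCO3-])
log₁₀(0.00437) = -2.360
pH = 5.90 − (-2.360) = 8.26

pH = 8.26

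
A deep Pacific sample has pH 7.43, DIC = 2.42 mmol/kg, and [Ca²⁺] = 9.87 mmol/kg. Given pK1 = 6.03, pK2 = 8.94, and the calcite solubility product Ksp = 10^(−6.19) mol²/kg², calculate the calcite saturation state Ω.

Ω = 1.07

α₂ = 1 / (1 + [H⁺]/K2 + [H⁺]²/(K1K2)) = 1 / (1 + 10^+1.51 + 10^+0.11)
   = 1 / (1 + 32.359 + 1.2882) = 1/34.648 = 0.02886
[CO3²⁻] = α₂ × DIC = 0.02886 × 2.42 = 0.06985 mmol/kg
Ksp = 10^(−6.19) = 6.457×10^-7
Ω = [Ca²⁺][CO3²⁻]/Ksp = (9.87×10^-3)(6.985×10^-5) / 6.457×10^-7 = 1.07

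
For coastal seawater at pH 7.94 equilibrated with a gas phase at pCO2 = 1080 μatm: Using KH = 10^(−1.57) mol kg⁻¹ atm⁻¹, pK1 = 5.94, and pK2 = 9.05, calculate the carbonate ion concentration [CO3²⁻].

[CO3²⁻] = 0.226 mmol/kg

[CO2*] = KH · pCO2 = 10^(−1.57) × 1080×10^-6 = 2.907×10^-5 mol/kg
α₀ = 1/(1 + K1/[H⁺] + K1K2/[H⁺]²) = 1/(1 + 10^+2.00 + 10^+0.89) = 0.009194
DIC = [CO2*]/α₀ = 2.907×10^-5 / 0.009194 = 3.162 mmol/kg
[CO3²⁻] = α₂·DIC; α₂ = 0.07137, so [CO3²⁻] = 0.07137 × 3.162 = 0.226 mmol/kg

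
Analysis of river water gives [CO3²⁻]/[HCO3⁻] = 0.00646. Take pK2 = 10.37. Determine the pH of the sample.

From K2 = [H⁺][CO3²⁻]/[HCO3⁻]:  pH = pK2 + log₁₀([CO3²⁻]/[HCO3⁻])
log₁₀(0.00646) = -2.190
pH = 10.37 + (-2.190) = 8.18

pH = 8.18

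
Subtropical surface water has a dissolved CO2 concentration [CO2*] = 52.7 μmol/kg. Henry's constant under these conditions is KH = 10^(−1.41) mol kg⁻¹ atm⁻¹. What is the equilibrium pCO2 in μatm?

pCO2 = 1350 μatm

KH = 10^(−1.41) = 3.890×10^-2 mol kg⁻¹ atm⁻¹
pCO2 = [CO2*]/KH = 52.7×10^-6 / 3.890×10^-2 = 1.35×10^-3 atm = 1350 μatm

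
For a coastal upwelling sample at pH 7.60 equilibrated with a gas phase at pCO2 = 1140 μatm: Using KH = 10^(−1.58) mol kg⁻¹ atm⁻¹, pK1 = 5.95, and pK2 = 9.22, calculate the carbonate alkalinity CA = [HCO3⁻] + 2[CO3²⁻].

[CO2*] = KH · pCO2 = 10^(−1.58) × 1140×10^-6 = 2.999×10^-5 mol/kg
α₀ = 1/(1 + K1/[H⁺] + K1K2/[H⁺]²) = 1/(1 + 10^+1.65 + 10^+0.03) = 0.02140
DIC = [CO2*]/α₀ = 2.999×10^-5 / 0.02140 = 1.401 mmol/kg
CA = (α₁ + 2α₂)·DIC = (0.9557 + 2×0.02293) × 1.401 = 1.40 mmol/kg

CA = 1.40 mmol/kg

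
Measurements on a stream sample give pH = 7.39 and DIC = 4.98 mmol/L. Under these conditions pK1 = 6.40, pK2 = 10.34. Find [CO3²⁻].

[CO3²⁻] = 5.06 μmol/L

α₂ = 1 / (1 + [H⁺]/K2 + [H⁺]²/(K1K2)) = 1 / (1 + 10^+2.95 + 10^+1.96)
   = 1 / (1 + 891.25 + 91.201) = 1/983.45 = 0.001017
[CO3²⁻] = α₂ × DIC = 0.001017 × 4.98 = 0.00506 mmol/L = 5.06 μmol/L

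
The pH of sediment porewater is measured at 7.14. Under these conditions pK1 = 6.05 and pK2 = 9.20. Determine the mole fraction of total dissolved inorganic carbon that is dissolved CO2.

α₀ = 1 / (1 + K1/[H⁺] + K1K2/[H⁺]²) = 1 / (1 + 10^+1.09 + 10^-0.97)
   = 1 / (1 + 12.303 + 0.10715) = 1/13.410 = 0.07457

α₀ = 0.0746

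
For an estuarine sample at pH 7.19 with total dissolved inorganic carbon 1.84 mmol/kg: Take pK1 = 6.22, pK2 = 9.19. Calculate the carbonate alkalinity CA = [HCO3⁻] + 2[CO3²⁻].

CA = [HCO3⁻] + 2[CO3²⁻] = (α₁ + 2α₂)·DIC
At pH 7.19: [H⁺]/K1 = 10^-0.97 = 0.10715, K2/[H⁺] = 10^-2.00 = 0.010000
α₁ = 1/(1 + 0.10715 + 0.010000) = 1/1.1172 = 0.8951; α₂ = α₁·K2/[H⁺] = 0.008951
α₁ + 2α₂ = 0.9130
CA = 0.9130 × 1.84 = 1.68 mmol/kg

CA = 1.68 mmol/kg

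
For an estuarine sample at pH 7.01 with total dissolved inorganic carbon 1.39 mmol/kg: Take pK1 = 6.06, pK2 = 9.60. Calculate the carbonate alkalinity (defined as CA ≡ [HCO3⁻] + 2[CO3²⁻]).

CA = [HCO3⁻] + 2[CO3²⁻] = (α₁ + 2α₂)·DIC
At pH 7.01: [H⁺]/K1 = 10^-0.95 = 0.11220, K2/[H⁺] = 10^-2.59 = 0.0025704
α₁ = 1/(1 + 0.11220 + 0.0025704) = 1/1.1148 = 0.8970; α₂ = α₁·K2/[H⁺] = 0.002306
α₁ + 2α₂ = 0.9017
CA = 0.9017 × 1.39 = 1.25 mmol/kg

CA = 1.25 mmol/kg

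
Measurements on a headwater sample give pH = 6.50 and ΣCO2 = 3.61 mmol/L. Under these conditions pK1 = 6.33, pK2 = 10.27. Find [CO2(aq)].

[CO2*] = 1.46 mmol/L

α₀ = 1 / (1 + K1/[H⁺] + K1K2/[H⁺]²) = 1 / (1 + 10^+0.17 + 10^-3.60)
   = 1 / (1 + 1.4791 + 0.00025119) = 1/2.4794 = 0.4033
[CO2*] = α₀ × DIC = 0.4033 × 3.61 = 1.46 mmol/L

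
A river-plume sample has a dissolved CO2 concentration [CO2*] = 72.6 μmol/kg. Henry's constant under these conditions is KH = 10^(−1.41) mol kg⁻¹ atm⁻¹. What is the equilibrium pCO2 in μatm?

pCO2 = 1870 μatm

KH = 10^(−1.41) = 3.890×10^-2 mol kg⁻¹ atm⁻¹
pCO2 = [CO2*]/KH = 72.6×10^-6 / 3.890×10^-2 = 1.87×10^-3 atm = 1870 μatm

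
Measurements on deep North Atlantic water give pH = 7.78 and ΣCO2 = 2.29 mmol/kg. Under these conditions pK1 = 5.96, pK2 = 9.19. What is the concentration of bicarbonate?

[HCO3⁻] = 2.17 mmol/kg

α₁ = 1 / (1 + [H⁺]/K1 + K2/[H⁺]) = 1 / (1 + 10^-1.82 + 10^-1.41)
   = 1 / (1 + 0.015136 + 0.038905) = 1/1.0540 = 0.9487
[HCO3⁻] = α₁ × DIC = 0.9487 × 2.29 = 2.17 mmol/kg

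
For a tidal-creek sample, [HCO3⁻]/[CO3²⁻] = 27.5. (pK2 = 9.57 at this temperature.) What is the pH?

From K2 = [H⁺][CO3²⁻]/[HCO3⁻]:  pH = pK2 − log₁₀([HCO3⁻]/[CO3²⁻])
log₁₀(27.5) = +1.439
pH = 9.57 − (+1.439) = 8.13

pH = 8.13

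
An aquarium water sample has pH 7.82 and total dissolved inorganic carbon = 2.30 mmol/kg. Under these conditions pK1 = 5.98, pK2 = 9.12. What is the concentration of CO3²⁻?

[CO3²⁻] = 0.108 mmol/kg

α₂ = 1 / (1 + [H⁺]/K2 + [H⁺]²/(K1K2)) = 1 / (1 + 10^+1.30 + 10^-0.54)
   = 1 / (1 + 19.953 + 0.28840) = 1/21.241 = 0.04708
[CO3²⁻] = α₂ × DIC = 0.04708 × 2.30 = 0.108 mmol/kg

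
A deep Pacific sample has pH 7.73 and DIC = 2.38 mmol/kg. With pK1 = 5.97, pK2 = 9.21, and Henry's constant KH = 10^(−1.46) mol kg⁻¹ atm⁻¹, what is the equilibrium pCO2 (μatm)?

α₀ = 1 / (1 + K1/[H⁺] + K1K2/[H⁺]²) = 1 / (1 + 10^+1.76 + 10^+0.28)
   = 1 / (1 + 57.544 + 1.9055) = 1/60.449 = 0.01654
[CO2*] = α₀ × DIC = 0.01654 × 2.38 = 0.03937 mmol/kg
pCO2 = [CO2*]/KH = 3.937×10^-5 / 3.467×10^-2 = 1140 μatm

pCO2 = 1140 μatm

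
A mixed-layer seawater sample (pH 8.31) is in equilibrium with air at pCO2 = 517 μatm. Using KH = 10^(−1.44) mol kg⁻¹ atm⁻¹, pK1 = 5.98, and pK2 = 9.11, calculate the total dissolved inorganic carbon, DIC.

DIC = 4.67 mmol/kg

[CO2*] = KH · pCO2 = 10^(−1.44) × 517×10^-6 = 1.877×10^-5 mol/kg
α₀ = 1/(1 + K1/[H⁺] + K1K2/[H⁺]²) = 1/(1 + 10^+2.33 + 10^+1.53) = 0.004021
DIC = [CO2*]/α₀ = 1.877×10^-5 / 0.004021 = 4.67 mmol/kg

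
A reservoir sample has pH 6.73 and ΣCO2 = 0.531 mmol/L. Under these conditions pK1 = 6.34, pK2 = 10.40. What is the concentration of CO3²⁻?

α₂ = 1 / (1 + [H⁺]/K2 + [H⁺]²/(K1K2)) = 1 / (1 + 10^+3.67 + 10^+3.28)
   = 1 / (1 + 4677.4 + 1905.5) = 1/6583.8 = 0.0001519
[CO3²⁻] = α₂ × DIC = 0.0001519 × 0.531 = 8.07×10^-5 mmol/L = 0.0807 μmol/L

[CO3²⁻] = 0.0807 μmol/L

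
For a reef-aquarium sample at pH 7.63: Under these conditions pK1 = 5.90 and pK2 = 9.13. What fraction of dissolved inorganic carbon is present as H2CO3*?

α₀ = 1 / (1 + K1/[H⁺] + K1K2/[H⁺]²) = 1 / (1 + 10^+1.73 + 10^+0.23)
   = 1 / (1 + 53.703 + 1.6982) = 1/56.401 = 0.01773

α₀ = 0.0177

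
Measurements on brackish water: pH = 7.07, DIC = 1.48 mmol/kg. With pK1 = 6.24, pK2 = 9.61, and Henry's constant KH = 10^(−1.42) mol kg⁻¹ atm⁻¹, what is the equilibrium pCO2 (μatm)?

α₀ = 1 / (1 + K1/[H⁺] + K1K2/[H⁺]²) = 1 / (1 + 10^+0.83 + 10^-1.71)
   = 1 / (1 + 6.7608 + 0.019498) = 1/7.7803 = 0.1285
[CO2*] = α₀ × DIC = 0.1285 × 1.48 = 0.1902 mmol/kg
pCO2 = [CO2*]/KH = 1.902×10^-4 / 3.802×10^-2 = 5000 μatm

pCO2 = 5000 μatm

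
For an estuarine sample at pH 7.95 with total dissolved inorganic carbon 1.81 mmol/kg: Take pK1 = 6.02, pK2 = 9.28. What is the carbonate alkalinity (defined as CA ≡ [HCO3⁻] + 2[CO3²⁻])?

CA = [HCO3⁻] + 2[CO3²⁻] = (α₁ + 2α₂)·DIC
At pH 7.95: [H⁺]/K1 = 10^-1.93 = 0.011749, K2/[H⁺] = 10^-1.33 = 0.046774
α₁ = 1/(1 + 0.011749 + 0.046774) = 1/1.0585 = 0.9447; α₂ = α₁·K2/[H⁺] = 0.04419
α₁ + 2α₂ = 1.0331
CA = 1.0331 × 1.81 = 1.87 mmol/kg

CA = 1.87 mmol/kg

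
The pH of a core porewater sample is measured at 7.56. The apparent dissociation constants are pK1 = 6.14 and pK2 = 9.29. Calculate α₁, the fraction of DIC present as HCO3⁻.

α₁ = 1 / (1 + [H⁺]/K1 + K2/[H⁺]) = 1 / (1 + 10^-1.42 + 10^-1.73)
   = 1 / (1 + 0.038019 + 0.018621) = 1/1.0566 = 0.9464

α₁ = 0.946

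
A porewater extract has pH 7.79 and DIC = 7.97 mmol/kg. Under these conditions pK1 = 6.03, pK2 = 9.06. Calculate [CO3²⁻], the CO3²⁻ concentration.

[CO3²⁻] = 0.400 mmol/kg

α₂ = 1 / (1 + [H⁺]/K2 + [H⁺]²/(K1K2)) = 1 / (1 + 10^+1.27 + 10^-0.49)
   = 1 / (1 + 18.621 + 0.32359) = 1/19.944 = 0.05014
[CO3²⁻] = α₂ × DIC = 0.05014 × 7.97 = 0.400 mmol/kg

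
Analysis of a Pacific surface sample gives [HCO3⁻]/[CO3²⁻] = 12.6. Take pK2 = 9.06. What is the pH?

pH = 7.96

From K2 = [H⁺][CO3²⁻]/[HCO3⁻]:  pH = pK2 − log₁₀([HCO3⁻]/[CO3²⁻])
log₁₀(12.6) = +1.100
pH = 9.06 − (+1.100) = 7.96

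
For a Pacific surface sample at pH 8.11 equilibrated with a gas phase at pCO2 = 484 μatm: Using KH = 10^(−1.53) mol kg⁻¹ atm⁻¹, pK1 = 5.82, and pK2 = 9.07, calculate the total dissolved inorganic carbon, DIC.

DIC = 3.10 mmol/kg

[CO2*] = KH · pCO2 = 10^(−1.53) × 484×10^-6 = 1.428×10^-5 mol/kg
α₀ = 1/(1 + K1/[H⁺] + K1K2/[H⁺]²) = 1/(1 + 10^+2.29 + 10^+1.33) = 0.004601
DIC = [CO2*]/α₀ = 1.428×10^-5 / 0.004601 = 3.10 mmol/kg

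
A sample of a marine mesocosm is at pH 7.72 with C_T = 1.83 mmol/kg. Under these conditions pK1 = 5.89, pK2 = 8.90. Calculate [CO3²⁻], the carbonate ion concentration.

α₂ = 1 / (1 + [H⁺]/K2 + [H⁺]²/(K1K2)) = 1 / (1 + 10^+1.18 + 10^-0.65)
   = 1 / (1 + 15.136 + 0.22387) = 1/16.359 = 0.06113
[CO3²⁻] = α₂ × DIC = 0.06113 × 1.83 = 0.112 mmol/kg

[CO3²⁻] = 0.112 mmol/kg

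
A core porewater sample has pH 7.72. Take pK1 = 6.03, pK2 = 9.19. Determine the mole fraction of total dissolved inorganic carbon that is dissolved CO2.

α₀ = 1 / (1 + K1/[H⁺] + K1K2/[H⁺]²) = 1 / (1 + 10^+1.69 + 10^+0.22)
   = 1 / (1 + 48.978 + 1.6596) = 1/51.637 = 0.01937

α₀ = 0.0194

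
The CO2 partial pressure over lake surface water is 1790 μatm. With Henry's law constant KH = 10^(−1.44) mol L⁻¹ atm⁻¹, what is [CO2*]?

KH = 10^(−1.44) = 3.631×10^-2 mol L⁻¹ atm⁻¹
[CO2*] = KH · pCO2 = 3.631×10^-2 × 1790×10^-6 atm = 6.50×10^-5 mol/L

[CO2*] = 65.0 μmol/L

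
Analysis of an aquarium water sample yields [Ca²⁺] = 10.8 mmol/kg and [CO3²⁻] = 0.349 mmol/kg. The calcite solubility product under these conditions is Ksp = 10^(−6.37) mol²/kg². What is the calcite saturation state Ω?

Ksp = 10^(−6.37) = 4.266×10^-7
Ω = [Ca²⁺][CO3²⁻]/Ksp = (10.8×10^-3)(0.349×10^-3) / 4.266×10^-7 = 8.84

Ω = 8.84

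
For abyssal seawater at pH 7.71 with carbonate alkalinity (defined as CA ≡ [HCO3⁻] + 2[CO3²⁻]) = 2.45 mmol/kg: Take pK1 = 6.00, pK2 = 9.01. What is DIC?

CA = [HCO3⁻] + 2[CO3²⁻] = (α₁ + 2α₂)·DIC
At pH 7.71: [H⁺]/K1 = 10^-1.71 = 0.019498, K2/[H⁺] = 10^-1.30 = 0.050119
α₁ = 1/(1 + 0.019498 + 0.050119) = 1/1.0696 = 0.9349; α₂ = α₁·K2/[H⁺] = 0.04686
α₁ + 2α₂ = 1.0286
DIC = CA / (α₁ + 2α₂) = 2.45 / 1.0286 = 2.38 mmol/kg

DIC = 2.38 mmol/kg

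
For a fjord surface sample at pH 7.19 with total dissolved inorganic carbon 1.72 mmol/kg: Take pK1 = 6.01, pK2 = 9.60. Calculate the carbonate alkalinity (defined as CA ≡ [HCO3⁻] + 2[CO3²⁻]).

CA = [HCO3⁻] + 2[CO3²⁻] = (α₁ + 2α₂)·DIC
At pH 7.19: [H⁺]/K1 = 10^-1.18 = 0.066069, K2/[H⁺] = 10^-2.41 = 0.0038905
α₁ = 1/(1 + 0.066069 + 0.0038905) = 1/1.0700 = 0.9346; α₂ = α₁·K2/[H⁺] = 0.003636
α₁ + 2α₂ = 0.9419
CA = 0.9419 × 1.72 = 1.62 mmol/kg

CA = 1.62 mmol/kg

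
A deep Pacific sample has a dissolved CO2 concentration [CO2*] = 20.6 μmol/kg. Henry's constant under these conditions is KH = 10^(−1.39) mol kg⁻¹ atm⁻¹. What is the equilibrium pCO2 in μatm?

KH = 10^(−1.39) = 4.074×10^-2 mol kg⁻¹ atm⁻¹
pCO2 = [CO2*]/KH = 20.6×10^-6 / 4.074×10^-2 = 5.06×10^-4 atm = 506 μatm

pCO2 = 506 μatm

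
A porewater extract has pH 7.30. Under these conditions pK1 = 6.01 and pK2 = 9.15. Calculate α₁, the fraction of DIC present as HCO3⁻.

α₁ = 1 / (1 + [H⁺]/K1 + K2/[H⁺]) = 1 / (1 + 10^-1.29 + 10^-1.85)
   = 1 / (1 + 0.051286 + 0.014125) = 1/1.0654 = 0.9386

α₁ = 0.939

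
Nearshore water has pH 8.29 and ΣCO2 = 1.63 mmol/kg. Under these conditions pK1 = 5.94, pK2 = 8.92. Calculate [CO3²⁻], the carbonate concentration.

α₂ = 1 / (1 + [H⁺]/K2 + [H⁺]²/(K1K2)) = 1 / (1 + 10^+0.63 + 10^-1.72)
   = 1 / (1 + 4.2658 + 0.019055) = 1/5.2848 = 0.1892
[CO3²⁻] = α₂ × DIC = 0.1892 × 1.63 = 0.308 mmol/kg

[CO3²⁻] = 0.308 mmol/kg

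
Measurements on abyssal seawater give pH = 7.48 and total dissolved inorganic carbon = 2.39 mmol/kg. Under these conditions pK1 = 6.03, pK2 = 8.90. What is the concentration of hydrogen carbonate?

α₁ = 1 / (1 + [H⁺]/K1 + K2/[H⁺]) = 1 / (1 + 10^-1.45 + 10^-1.42)
   = 1 / (1 + 0.035481 + 0.038019) = 1/1.0735 = 0.9315
[HCO3⁻] = α₁ × DIC = 0.9315 × 2.39 = 2.23 mmol/kg

[HCO3⁻] = 2.23 mmol/kg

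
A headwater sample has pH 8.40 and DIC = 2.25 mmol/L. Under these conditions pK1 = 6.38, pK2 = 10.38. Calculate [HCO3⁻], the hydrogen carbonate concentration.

[HCO3⁻] = 2.21 mmol/L

α₁ = 1 / (1 + [H⁺]/K1 + K2/[H⁺]) = 1 / (1 + 10^-2.02 + 10^-1.98)
   = 1 / (1 + 0.0095499 + 0.010471) = 1/1.0200 = 0.9804
[HCO3⁻] = α₁ × DIC = 0.9804 × 2.25 = 2.21 mmol/L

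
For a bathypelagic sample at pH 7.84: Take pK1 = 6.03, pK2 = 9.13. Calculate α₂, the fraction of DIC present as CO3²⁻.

α₂ = 0.0481

α₂ = 1 / (1 + [H⁺]/K2 + [H⁺]²/(K1K2)) = 1 / (1 + 10^+1.29 + 10^-0.52)
   = 1 / (1 + 19.498 + 0.30200) = 1/20.800 = 0.04808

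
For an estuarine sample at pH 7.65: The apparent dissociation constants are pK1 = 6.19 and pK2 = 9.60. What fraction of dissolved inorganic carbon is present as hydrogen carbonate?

α₁ = 0.956

α₁ = 1 / (1 + [H⁺]/K1 + K2/[H⁺]) = 1 / (1 + 10^-1.46 + 10^-1.95)
   = 1 / (1 + 0.034674 + 0.011220) = 1/1.0459 = 0.9561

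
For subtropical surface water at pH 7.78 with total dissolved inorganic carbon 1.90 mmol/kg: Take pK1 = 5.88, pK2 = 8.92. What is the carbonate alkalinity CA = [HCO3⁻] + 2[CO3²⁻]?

CA = 2.00 mmol/kg

CA = [HCO3⁻] + 2[CO3²⁻] = (α₁ + 2α₂)·DIC
At pH 7.78: [H⁺]/K1 = 10^-1.90 = 0.012589, K2/[H⁺] = 10^-1.14 = 0.072444
α₁ = 1/(1 + 0.012589 + 0.072444) = 1/1.0850 = 0.9216; α₂ = α₁·K2/[H⁺] = 0.06677
α₁ + 2α₂ = 1.0552
CA = 1.0552 × 1.90 = 2.00 mmol/kg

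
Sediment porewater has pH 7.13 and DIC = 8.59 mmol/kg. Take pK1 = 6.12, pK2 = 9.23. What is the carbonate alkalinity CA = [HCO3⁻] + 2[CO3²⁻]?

CA = 7.89 mmol/kg

CA = [HCO3⁻] + 2[CO3²⁻] = (α₁ + 2α₂)·DIC
At pH 7.13: [H⁺]/K1 = 10^-1.01 = 0.097724, K2/[H⁺] = 10^-2.10 = 0.0079433
α₁ = 1/(1 + 0.097724 + 0.0079433) = 1/1.1057 = 0.9044; α₂ = α₁·K2/[H⁺] = 0.007184
α₁ + 2α₂ = 0.9188
CA = 0.9188 × 8.59 = 7.89 mmol/kg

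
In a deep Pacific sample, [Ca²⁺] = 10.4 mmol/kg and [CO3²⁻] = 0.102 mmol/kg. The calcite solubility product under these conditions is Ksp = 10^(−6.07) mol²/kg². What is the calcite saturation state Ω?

Ksp = 10^(−6.07) = 8.511×10^-7
Ω = [Ca²⁺][CO3²⁻]/Ksp = (10.4×10^-3)(0.102×10^-3) / 8.511×10^-7 = 1.25

Ω = 1.25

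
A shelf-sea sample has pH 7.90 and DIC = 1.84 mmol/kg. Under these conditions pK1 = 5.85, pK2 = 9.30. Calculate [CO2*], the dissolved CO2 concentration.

[CO2*] = 15.6 μmol/kg

α₀ = 1 / (1 + K1/[H⁺] + K1K2/[H⁺]²) = 1 / (1 + 10^+2.05 + 10^+0.65)
   = 1 / (1 + 112.20 + 4.4668) = 1/117.67 = 0.008498
[CO2*] = α₀ × DIC = 0.008498 × 1.84 = 0.0156 mmol/kg = 15.6 μmol/kg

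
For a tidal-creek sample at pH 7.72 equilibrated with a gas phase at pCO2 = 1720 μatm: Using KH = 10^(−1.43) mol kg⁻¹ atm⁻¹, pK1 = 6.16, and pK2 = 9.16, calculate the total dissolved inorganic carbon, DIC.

DIC = 2.47 mmol/kg

[CO2*] = KH · pCO2 = 10^(−1.43) × 1720×10^-6 = 6.390×10^-5 mol/kg
α₀ = 1/(1 + K1/[H⁺] + K1K2/[H⁺]²) = 1/(1 + 10^+1.56 + 10^+0.12) = 0.02589
DIC = [CO2*]/α₀ = 6.390×10^-5 / 0.02589 = 2.47 mmol/kg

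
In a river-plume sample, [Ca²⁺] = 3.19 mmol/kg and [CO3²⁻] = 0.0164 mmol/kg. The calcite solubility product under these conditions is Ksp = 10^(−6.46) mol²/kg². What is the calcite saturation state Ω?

Ω = 0.151

Ksp = 10^(−6.46) = 3.467×10^-7
Ω = [Ca²⁺][CO3²⁻]/Ksp = (3.19×10^-3)(0.0164×10^-3) / 3.467×10^-7 = 0.151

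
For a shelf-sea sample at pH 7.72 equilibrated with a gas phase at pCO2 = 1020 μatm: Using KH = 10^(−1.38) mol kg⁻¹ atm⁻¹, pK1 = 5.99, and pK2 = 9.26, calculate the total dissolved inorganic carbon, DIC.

DIC = 2.39 mmol/kg

[CO2*] = KH · pCO2 = 10^(−1.38) × 1020×10^-6 = 4.252×10^-5 mol/kg
α₀ = 1/(1 + K1/[H⁺] + K1K2/[H⁺]²) = 1/(1 + 10^+1.73 + 10^+0.19) = 0.01778
DIC = [CO2*]/α₀ = 4.252×10^-5 / 0.01778 = 2.39 mmol/kg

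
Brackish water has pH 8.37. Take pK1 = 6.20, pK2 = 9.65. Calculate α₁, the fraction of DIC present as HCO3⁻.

α₁ = 0.944

α₁ = 1 / (1 + [H⁺]/K1 + K2/[H⁺]) = 1 / (1 + 10^-2.17 + 10^-1.28)
   = 1 / (1 + 0.0067608 + 0.052481) = 1/1.0592 = 0.9441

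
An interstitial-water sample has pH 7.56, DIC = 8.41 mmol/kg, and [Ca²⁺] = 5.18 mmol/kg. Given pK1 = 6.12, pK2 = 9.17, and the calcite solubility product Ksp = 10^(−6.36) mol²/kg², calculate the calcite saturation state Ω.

α₂ = 1 / (1 + [H⁺]/K2 + [H⁺]²/(K1K2)) = 1 / (1 + 10^+1.61 + 10^+0.17)
   = 1 / (1 + 40.738 + 1.4791) = 1/43.217 = 0.02314
[CO3²⁻] = α₂ × DIC = 0.02314 × 8.41 = 0.1946 mmol/kg
Ksp = 10^(−6.36) = 4.365×10^-7
Ω = [Ca²⁺][CO3²⁻]/Ksp = (5.18×10^-3)(1.946×10^-4) / 4.365×10^-7 = 2.31

Ω = 2.31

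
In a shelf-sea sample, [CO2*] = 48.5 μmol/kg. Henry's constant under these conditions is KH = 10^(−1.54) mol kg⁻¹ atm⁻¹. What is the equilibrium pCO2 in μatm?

KH = 10^(−1.54) = 2.884×10^-2 mol kg⁻¹ atm⁻¹
pCO2 = [CO2*]/KH = 48.5×10^-6 / 2.884×10^-2 = 1.68×10^-3 atm = 1680 μatm

pCO2 = 1680 μatm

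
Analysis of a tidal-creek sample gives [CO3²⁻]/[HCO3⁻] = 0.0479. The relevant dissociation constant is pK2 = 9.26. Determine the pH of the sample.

From K2 = [H⁺][CO3²⁻]/[HCO3⁻]:  pH = pK2 + log₁₀([CO3²⁻]/[HCO3⁻])
log₁₀(0.0479) = -1.320
pH = 9.26 + (-1.320) = 7.94

pH = 7.94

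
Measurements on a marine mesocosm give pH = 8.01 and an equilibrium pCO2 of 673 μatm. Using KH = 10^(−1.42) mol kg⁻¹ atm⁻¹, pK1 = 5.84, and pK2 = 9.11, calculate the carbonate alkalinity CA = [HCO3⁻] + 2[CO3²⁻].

CA = 4.39 mmol/kg

[CO2*] = KH · pCO2 = 10^(−1.42) × 673×10^-6 = 2.559×10^-5 mol/kg
α₀ = 1/(1 + K1/[H⁺] + K1K2/[H⁺]²) = 1/(1 + 10^+2.17 + 10^+1.07) = 0.006224
DIC = [CO2*]/α₀ = 2.559×10^-5 / 0.006224 = 4.111 mmol/kg
CA = (α₁ + 2α₂)·DIC = (0.9206 + 2×0.07313) × 4.111 = 4.39 mmol/kg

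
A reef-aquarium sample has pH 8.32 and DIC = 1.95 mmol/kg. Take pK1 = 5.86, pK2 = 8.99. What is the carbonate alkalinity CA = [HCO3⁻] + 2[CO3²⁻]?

CA = [HCO3⁻] + 2[CO3²⁻] = (α₁ + 2α₂)·DIC
At pH 8.32: [H⁺]/K1 = 10^-2.46 = 0.0034674, K2/[H⁺] = 10^-0.67 = 0.21380
α₁ = 1/(1 + 0.0034674 + 0.21380) = 1/1.2173 = 0.8215; α₂ = α₁·K2/[H⁺] = 0.1756
α₁ + 2α₂ = 1.1728
CA = 1.1728 × 1.95 = 2.29 mmol/kg

CA = 2.29 mmol/kg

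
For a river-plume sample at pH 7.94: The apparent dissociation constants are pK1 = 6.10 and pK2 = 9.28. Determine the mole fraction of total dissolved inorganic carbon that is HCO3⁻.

α₁ = 0.943

α₁ = 1 / (1 + [H⁺]/K1 + K2/[H⁺]) = 1 / (1 + 10^-1.84 + 10^-1.34)
   = 1 / (1 + 0.014454 + 0.045709) = 1/1.0602 = 0.9433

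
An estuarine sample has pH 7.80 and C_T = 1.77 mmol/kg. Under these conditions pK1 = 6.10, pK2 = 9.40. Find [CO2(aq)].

α₀ = 1 / (1 + K1/[H⁺] + K1K2/[H⁺]²) = 1 / (1 + 10^+1.70 + 10^+0.10)
   = 1 / (1 + 50.119 + 1.2589) = 1/52.378 = 0.01909
[CO2*] = α₀ × DIC = 0.01909 × 1.77 = 0.0338 mmol/kg

[CO2*] = 0.0338 mmol/kg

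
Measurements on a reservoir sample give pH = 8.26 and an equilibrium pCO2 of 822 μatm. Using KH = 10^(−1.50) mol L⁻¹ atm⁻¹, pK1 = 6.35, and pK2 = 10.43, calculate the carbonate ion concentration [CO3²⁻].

[CO3²⁻] = 14.3 μmol/L

[CO2*] = KH · pCO2 = 10^(−1.50) × 822×10^-6 = 2.599×10^-5 mol/L
α₀ = 1/(1 + K1/[H⁺] + K1K2/[H⁺]²) = 1/(1 + 10^+1.91 + 10^-0.26) = 0.01207
DIC = [CO2*]/α₀ = 2.599×10^-5 / 0.01207 = 2.153 mmol/L
[CO3²⁻] = α₂·DIC; α₂ = 0.006634, so [CO3²⁻] = 0.006634 × 2.153 = 0.0143 mmol/L = 14.3 μmol/L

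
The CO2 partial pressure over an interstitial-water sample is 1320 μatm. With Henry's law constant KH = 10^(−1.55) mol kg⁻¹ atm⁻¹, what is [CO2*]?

KH = 10^(−1.55) = 2.818×10^-2 mol kg⁻¹ atm⁻¹
[CO2*] = KH · pCO2 = 2.818×10^-2 × 1320×10^-6 atm = 3.72×10^-5 mol/kg

[CO2*] = 37.2 μmol/kg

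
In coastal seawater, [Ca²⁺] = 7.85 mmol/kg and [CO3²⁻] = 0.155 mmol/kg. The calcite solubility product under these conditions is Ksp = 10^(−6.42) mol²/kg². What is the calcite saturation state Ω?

Ω = 3.20

Ksp = 10^(−6.42) = 3.802×10^-7
Ω = [Ca²⁺][CO3²⁻]/Ksp = (7.85×10^-3)(0.155×10^-3) / 3.802×10^-7 = 3.20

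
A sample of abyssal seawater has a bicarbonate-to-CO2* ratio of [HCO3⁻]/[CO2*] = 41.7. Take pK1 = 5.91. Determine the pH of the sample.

pH = 7.53

From K1 = [H⁺][HCO3⁻]/[CO2*]:  pH = pK1 + log₁₀([HCO3⁻]/[CO2*])
log₁₀(41.7) = +1.620
pH = 5.91 + (+1.620) = 7.53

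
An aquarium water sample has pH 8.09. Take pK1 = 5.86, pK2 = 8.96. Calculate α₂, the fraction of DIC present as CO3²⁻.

α₂ = 0.118

α₂ = 1 / (1 + [H⁺]/K2 + [H⁺]²/(K1K2)) = 1 / (1 + 10^+0.87 + 10^-1.36)
   = 1 / (1 + 7.4131 + 0.043652) = 1/8.4568 = 0.1182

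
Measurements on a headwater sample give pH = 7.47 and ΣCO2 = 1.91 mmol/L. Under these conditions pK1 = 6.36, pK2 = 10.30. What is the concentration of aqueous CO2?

α₀ = 1 / (1 + K1/[H⁺] + K1K2/[H⁺]²) = 1 / (1 + 10^+1.11 + 10^-1.72)
   = 1 / (1 + 12.882 + 0.019055) = 1/13.902 = 0.07193
[CO2*] = α₀ × DIC = 0.07193 × 1.91 = 0.137 mmol/L

[CO2*] = 0.137 mmol/L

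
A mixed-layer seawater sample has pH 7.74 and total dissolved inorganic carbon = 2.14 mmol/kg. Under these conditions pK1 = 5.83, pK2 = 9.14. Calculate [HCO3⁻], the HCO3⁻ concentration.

[HCO3⁻] = 2.03 mmol/kg

α₁ = 1 / (1 + [H⁺]/K1 + K2/[H⁺]) = 1 / (1 + 10^-1.91 + 10^-1.40)
   = 1 / (1 + 0.012303 + 0.039811) = 1/1.0521 = 0.9505
[HCO3⁻] = α₁ × DIC = 0.9505 × 2.14 = 2.03 mmol/kg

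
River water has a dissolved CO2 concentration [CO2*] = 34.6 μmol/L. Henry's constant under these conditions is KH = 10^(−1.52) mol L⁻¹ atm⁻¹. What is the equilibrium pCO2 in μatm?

pCO2 = 1150 μatm

KH = 10^(−1.52) = 3.020×10^-2 mol L⁻¹ atm⁻¹
pCO2 = [CO2*]/KH = 34.6×10^-6 / 3.020×10^-2 = 1.15×10^-3 atm = 1150 μatm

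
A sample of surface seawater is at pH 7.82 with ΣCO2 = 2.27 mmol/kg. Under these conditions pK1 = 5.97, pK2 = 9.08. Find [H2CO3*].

[CO2*] = 0.0300 mmol/kg

α₀ = 1 / (1 + K1/[H⁺] + K1K2/[H⁺]²) = 1 / (1 + 10^+1.85 + 10^+0.59)
   = 1 / (1 + 70.795 + 3.8905) = 1/75.685 = 0.01321
[CO2*] = α₀ × DIC = 0.01321 × 2.27 = 0.0300 mmol/kg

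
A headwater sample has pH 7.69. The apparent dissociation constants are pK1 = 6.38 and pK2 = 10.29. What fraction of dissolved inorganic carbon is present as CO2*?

α₀ = 0.0466

α₀ = 1 / (1 + K1/[H⁺] + K1K2/[H⁺]²) = 1 / (1 + 10^+1.31 + 10^-1.29)
   = 1 / (1 + 20.417 + 0.051286) = 1/21.469 = 0.04658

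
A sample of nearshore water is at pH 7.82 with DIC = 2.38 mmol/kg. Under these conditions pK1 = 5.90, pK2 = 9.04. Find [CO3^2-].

[CO3²⁻] = 0.134 mmol/kg

α₂ = 1 / (1 + [H⁺]/K2 + [H⁺]²/(K1K2)) = 1 / (1 + 10^+1.22 + 10^-0.70)
   = 1 / (1 + 16.596 + 0.19953) = 1/17.795 = 0.05619
[CO3²⁻] = α₂ × DIC = 0.05619 × 2.38 = 0.134 mmol/kg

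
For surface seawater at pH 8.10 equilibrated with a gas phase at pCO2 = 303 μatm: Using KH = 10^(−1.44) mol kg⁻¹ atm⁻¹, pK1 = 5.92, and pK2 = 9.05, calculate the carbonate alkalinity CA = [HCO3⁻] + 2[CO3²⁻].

CA = 2.04 mmol/kg

[CO2*] = KH · pCO2 = 10^(−1.44) × 303×10^-6 = 1.100×10^-5 mol/kg
α₀ = 1/(1 + K1/[H⁺] + K1K2/[H⁺]²) = 1/(1 + 10^+2.18 + 10^+1.23) = 0.005905
DIC = [CO2*]/α₀ = 1.100×10^-5 / 0.005905 = 1.863 mmol/kg
CA = (α₁ + 2α₂)·DIC = (0.8938 + 2×0.1003) × 1.863 = 2.04 mmol/kg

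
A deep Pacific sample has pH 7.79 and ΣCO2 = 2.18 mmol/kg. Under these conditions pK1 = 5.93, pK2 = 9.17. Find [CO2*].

[CO2*] = 0.0285 mmol/kg

α₀ = 1 / (1 + K1/[H⁺] + K1K2/[H⁺]²) = 1 / (1 + 10^+1.86 + 10^+0.48)
   = 1 / (1 + 72.444 + 3.0200) = 1/76.464 = 0.01308
[CO2*] = α₀ × DIC = 0.01308 × 2.18 = 0.0285 mmol/kg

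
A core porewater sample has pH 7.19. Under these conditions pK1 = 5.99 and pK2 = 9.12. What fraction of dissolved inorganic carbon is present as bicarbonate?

α₁ = 0.930

α₁ = 1 / (1 + [H⁺]/K1 + K2/[H⁺]) = 1 / (1 + 10^-1.20 + 10^-1.93)
   = 1 / (1 + 0.063096 + 0.011749) = 1/1.0748 = 0.9304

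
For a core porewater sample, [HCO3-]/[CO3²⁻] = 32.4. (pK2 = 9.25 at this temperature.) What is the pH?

From K2 = [H⁺][CO3²⁻]/[HCO3-]:  pH = pK2 − log₁₀([HCO3-]/[CO3²⁻])
log₁₀(32.4) = +1.511
pH = 9.25 − (+1.511) = 7.74

pH = 7.74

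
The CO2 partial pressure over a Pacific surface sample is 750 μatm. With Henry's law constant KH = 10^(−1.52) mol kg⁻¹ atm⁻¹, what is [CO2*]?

KH = 10^(−1.52) = 3.020×10^-2 mol kg⁻¹ atm⁻¹
[CO2*] = KH · pCO2 = 3.020×10^-2 × 750×10^-6 atm = 2.26×10^-5 mol/kg

[CO2*] = 22.6 μmol/kg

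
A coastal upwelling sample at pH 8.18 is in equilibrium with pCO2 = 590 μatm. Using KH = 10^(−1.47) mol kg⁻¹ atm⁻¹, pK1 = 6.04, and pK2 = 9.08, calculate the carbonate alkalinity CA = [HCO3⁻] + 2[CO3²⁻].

CA = 3.45 mmol/kg

[CO2*] = KH · pCO2 = 10^(−1.47) × 590×10^-6 = 1.999×10^-5 mol/kg
α₀ = 1/(1 + K1/[H⁺] + K1K2/[H⁺]²) = 1/(1 + 10^+2.14 + 10^+1.24) = 0.006393
DIC = [CO2*]/α₀ = 1.999×10^-5 / 0.006393 = 3.127 mmol/kg
CA = (α₁ + 2α₂)·DIC = (0.8825 + 2×0.1111) × 3.127 = 3.45 mmol/kg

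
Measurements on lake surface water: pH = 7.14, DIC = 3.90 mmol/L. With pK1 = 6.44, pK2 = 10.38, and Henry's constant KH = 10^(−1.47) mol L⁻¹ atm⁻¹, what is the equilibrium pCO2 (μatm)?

α₀ = 1 / (1 + K1/[H⁺] + K1K2/[H⁺]²) = 1 / (1 + 10^+0.70 + 10^-2.54)
   = 1 / (1 + 5.0119 + 0.0028840) = 1/6.0148 = 0.1663
[CO2*] = α₀ × DIC = 0.1663 × 3.90 = 0.6484 mmol/L
pCO2 = [CO2*]/KH = 6.484×10^-4 / 3.388×10^-2 = 1.91×10^4 μatm

pCO2 = 1.91×10^4 μatm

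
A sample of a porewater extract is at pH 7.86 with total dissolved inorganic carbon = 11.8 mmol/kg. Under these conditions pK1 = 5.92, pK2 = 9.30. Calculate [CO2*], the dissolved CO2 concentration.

α₀ = 1 / (1 + K1/[H⁺] + K1K2/[H⁺]²) = 1 / (1 + 10^+1.94 + 10^+0.50)
   = 1 / (1 + 87.096 + 3.1623) = 1/91.259 = 0.01096
[CO2*] = α₀ × DIC = 0.01096 × 11.8 = 0.129 mmol/kg

[CO2*] = 0.129 mmol/kg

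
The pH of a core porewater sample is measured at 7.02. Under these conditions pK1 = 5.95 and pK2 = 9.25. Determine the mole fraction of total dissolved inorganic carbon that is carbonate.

α₂ = 1 / (1 + [H⁺]/K2 + [H⁺]²/(K1K2)) = 1 / (1 + 10^+2.23 + 10^+1.16)
   = 1 / (1 + 169.82 + 14.454) = 1/185.28 = 0.005397

α₂ = 0.00540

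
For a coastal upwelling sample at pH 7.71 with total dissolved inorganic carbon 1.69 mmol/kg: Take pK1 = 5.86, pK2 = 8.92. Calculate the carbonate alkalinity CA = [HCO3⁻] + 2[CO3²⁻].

CA = [HCO3⁻] + 2[CO3²⁻] = (α₁ + 2α₂)·DIC
At pH 7.71: [H⁺]/K1 = 10^-1.85 = 0.014125, K2/[H⁺] = 10^-1.21 = 0.061660
α₁ = 1/(1 + 0.014125 + 0.061660) = 1/1.0758 = 0.9296; α₂ = α₁·K2/[H⁺] = 0.05732
α₁ + 2α₂ = 1.0442
CA = 1.0442 × 1.69 = 1.76 mmol/kg

CA = 1.76 mmol/kg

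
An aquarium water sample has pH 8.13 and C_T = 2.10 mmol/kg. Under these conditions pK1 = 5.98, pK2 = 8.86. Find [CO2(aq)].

α₀ = 1 / (1 + K1/[H⁺] + K1K2/[H⁺]²) = 1 / (1 + 10^+2.15 + 10^+1.42)
   = 1 / (1 + 141.25 + 26.303) = 1/168.56 = 0.005933
[CO2*] = α₀ × DIC = 0.005933 × 2.10 = 0.0125 mmol/kg = 12.5 μmol/kg

[CO2*] = 12.5 μmol/kg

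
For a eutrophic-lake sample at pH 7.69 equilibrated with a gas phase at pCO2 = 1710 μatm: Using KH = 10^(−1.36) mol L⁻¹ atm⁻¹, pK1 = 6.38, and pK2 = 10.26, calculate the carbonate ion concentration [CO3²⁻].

[CO2*] = KH · pCO2 = 10^(−1.36) × 1710×10^-6 = 7.464×10^-5 mol/L
α₀ = 1/(1 + K1/[H⁺] + K1K2/[H⁺]²) = 1/(1 + 10^+1.31 + 10^-1.26) = 0.04657
DIC = [CO2*]/α₀ = 7.464×10^-5 / 0.04657 = 1.603 mmol/L
[CO3²⁻] = α₂·DIC; α₂ = 0.002559, so [CO3²⁻] = 0.002559 × 1.603 = 0.00410 mmol/L = 4.10 μmol/L

[CO3²⁻] = 4.10 μmol/L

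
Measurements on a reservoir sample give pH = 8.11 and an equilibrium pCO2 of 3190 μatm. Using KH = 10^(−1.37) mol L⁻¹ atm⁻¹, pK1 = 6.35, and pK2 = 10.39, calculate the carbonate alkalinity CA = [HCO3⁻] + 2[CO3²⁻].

[CO2*] = KH · pCO2 = 10^(−1.37) × 3190×10^-6 = 1.361×10^-4 mol/L
α₀ = 1/(1 + K1/[H⁺] + K1K2/[H⁺]²) = 1/(1 + 10^+1.76 + 10^-0.52) = 0.01699
DIC = [CO2*]/α₀ = 1.361×10^-4 / 0.01699 = 8.008 mmol/L
CA = (α₁ + 2α₂)·DIC = (0.9779 + 2×0.005132) × 8.008 = 7.91 mmol/L

CA = 7.91 mmol/L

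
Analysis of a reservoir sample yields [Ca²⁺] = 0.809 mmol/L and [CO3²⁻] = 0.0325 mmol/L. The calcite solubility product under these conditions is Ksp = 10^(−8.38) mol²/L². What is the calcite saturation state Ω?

Ksp = 10^(−8.38) = 4.169×10^-9
Ω = [Ca²⁺][CO3²⁻]/Ksp = (0.809×10^-3)(0.0325×10^-3) / 4.169×10^-9 = 6.31

Ω = 6.31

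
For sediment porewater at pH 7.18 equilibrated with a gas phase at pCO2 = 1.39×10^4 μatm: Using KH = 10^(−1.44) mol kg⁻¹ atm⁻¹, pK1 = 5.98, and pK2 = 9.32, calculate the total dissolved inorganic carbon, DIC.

[CO2*] = KH · pCO2 = 10^(−1.44) × 1.39×10^4×10^-6 = 5.047×10^-4 mol/kg
α₀ = 1/(1 + K1/[H⁺] + K1K2/[H⁺]²) = 1/(1 + 10^+1.20 + 10^-0.94) = 0.05895
DIC = [CO2*]/α₀ = 5.047×10^-4 / 0.05895 = 8.56 mmol/kg

DIC = 8.56 mmol/kg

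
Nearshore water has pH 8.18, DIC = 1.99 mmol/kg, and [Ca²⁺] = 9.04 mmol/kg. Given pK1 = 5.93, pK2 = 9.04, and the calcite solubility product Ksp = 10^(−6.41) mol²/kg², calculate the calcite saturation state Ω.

Ω = 5.58

α₂ = 1 / (1 + [H⁺]/K2 + [H⁺]²/(K1K2)) = 1 / (1 + 10^+0.86 + 10^-1.39)
   = 1 / (1 + 7.2444 + 0.040738) = 1/8.2851 = 0.1207
[CO3²⁻] = α₂ × DIC = 0.1207 × 1.99 = 0.2402 mmol/kg
Ksp = 10^(−6.41) = 3.890×10^-7
Ω = [Ca²⁺][CO3²⁻]/Ksp = (9.04×10^-3)(2.402×10^-4) / 3.890×10^-7 = 5.58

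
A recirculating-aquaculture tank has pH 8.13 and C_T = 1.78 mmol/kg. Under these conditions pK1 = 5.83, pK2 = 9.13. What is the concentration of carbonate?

[CO3²⁻] = 0.161 mmol/kg

α₂ = 1 / (1 + [H⁺]/K2 + [H⁺]²/(K1K2)) = 1 / (1 + 10^+1.00 + 10^-1.30)
   = 1 / (1 + 10.000 + 0.050119) = 1/11.050 = 0.09050
[CO3²⁻] = α₂ × DIC = 0.09050 × 1.78 = 0.161 mmol/kg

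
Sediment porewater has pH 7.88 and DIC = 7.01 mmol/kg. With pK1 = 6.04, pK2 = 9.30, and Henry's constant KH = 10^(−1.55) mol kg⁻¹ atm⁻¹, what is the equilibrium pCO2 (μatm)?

pCO2 = 3420 μatm

α₀ = 1 / (1 + K1/[H⁺] + K1K2/[H⁺]²) = 1 / (1 + 10^+1.84 + 10^+0.42)
   = 1 / (1 + 69.183 + 2.6303) = 1/72.813 = 0.01373
[CO2*] = α₀ × DIC = 0.01373 × 7.01 = 0.09627 mmol/kg
pCO2 = [CO2*]/KH = 9.627×10^-5 / 2.818×10^-2 = 3420 μatm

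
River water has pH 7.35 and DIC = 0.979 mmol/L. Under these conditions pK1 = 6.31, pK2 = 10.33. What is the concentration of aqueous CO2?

α₀ = 1 / (1 + K1/[H⁺] + K1K2/[H⁺]²) = 1 / (1 + 10^+1.04 + 10^-1.94)
   = 1 / (1 + 10.965 + 0.011482) = 1/11.976 = 0.08350
[CO2*] = α₀ × DIC = 0.08350 × 0.979 = 0.0817 mmol/L

[CO2*] = 0.0817 mmol/L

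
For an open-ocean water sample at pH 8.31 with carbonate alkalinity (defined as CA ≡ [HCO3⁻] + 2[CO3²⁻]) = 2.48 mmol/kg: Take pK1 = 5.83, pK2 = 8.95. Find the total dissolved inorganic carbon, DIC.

CA = [HCO3⁻] + 2[CO3²⁻] = (α₁ + 2α₂)·DIC
At pH 8.31: [H⁺]/K1 = 10^-2.48 = 0.0033113, K2/[H⁺] = 10^-0.64 = 0.22909
α₁ = 1/(1 + 0.0033113 + 0.22909) = 1/1.2324 = 0.8114; α₂ = α₁·K2/[H⁺] = 0.1859
α₁ + 2α₂ = 1.1832
DIC = CA / (α₁ + 2α₂) = 2.48 / 1.1832 = 2.10 mmol/kg

DIC = 2.10 mmol/kg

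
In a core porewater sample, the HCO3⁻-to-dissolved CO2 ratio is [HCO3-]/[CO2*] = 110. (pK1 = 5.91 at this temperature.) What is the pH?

pH = 7.95

From K1 = [H⁺][HCO3-]/[CO2*]:  pH = pK1 + log₁₀([HCO3-]/[CO2*])
log₁₀(110) = +2.041
pH = 5.91 + (+2.041) = 7.95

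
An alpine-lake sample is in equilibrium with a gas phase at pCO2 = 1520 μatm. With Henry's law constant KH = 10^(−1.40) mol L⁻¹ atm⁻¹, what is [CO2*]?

[CO2*] = 60.5 μmol/L

KH = 10^(−1.40) = 3.981×10^-2 mol L⁻¹ atm⁻¹
[CO2*] = KH · pCO2 = 3.981×10^-2 × 1520×10^-6 atm = 6.05×10^-5 mol/L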